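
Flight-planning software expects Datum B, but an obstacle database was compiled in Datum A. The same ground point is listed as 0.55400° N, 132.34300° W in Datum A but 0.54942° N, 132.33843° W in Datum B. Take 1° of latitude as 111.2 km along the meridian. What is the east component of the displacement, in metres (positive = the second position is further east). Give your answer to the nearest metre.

ΔE = 508 m

Δφ = 0.54942° − 0.55400° = -0.00458°; Δλ = -132.33843° − -132.34300° = +0.00457°.
ΔN = Δφ × 111200 = -509.3 m; ΔE = Δλ × 111200 × cos(0.55400°) = +0.00457 × 111200 × 0.999953 = 508.2 m.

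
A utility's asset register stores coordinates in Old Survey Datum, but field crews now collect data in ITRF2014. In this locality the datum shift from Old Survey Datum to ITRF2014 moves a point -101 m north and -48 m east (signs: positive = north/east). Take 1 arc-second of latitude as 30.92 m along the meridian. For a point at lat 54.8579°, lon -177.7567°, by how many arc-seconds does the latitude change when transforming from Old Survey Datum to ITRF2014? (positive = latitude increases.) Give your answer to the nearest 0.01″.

Δφ = -3.27″

1″ of latitude = 30.92 m, so Δφ = -101.0 / 30.92 = -3.266″.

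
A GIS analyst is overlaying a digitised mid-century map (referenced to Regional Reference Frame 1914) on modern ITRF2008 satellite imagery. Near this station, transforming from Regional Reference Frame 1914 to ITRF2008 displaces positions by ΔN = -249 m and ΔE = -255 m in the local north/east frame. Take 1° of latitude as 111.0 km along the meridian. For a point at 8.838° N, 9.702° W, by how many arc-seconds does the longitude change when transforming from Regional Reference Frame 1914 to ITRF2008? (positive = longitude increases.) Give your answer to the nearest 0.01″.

At latitude 8.838°, cos φ = 0.988127.
1° of longitude at this latitude = 111.0 × cos φ = 109.68 km, so Δλ = -255.0 / 109682.1 = -0.0023249° = -8.370″.

Δλ = -8.37″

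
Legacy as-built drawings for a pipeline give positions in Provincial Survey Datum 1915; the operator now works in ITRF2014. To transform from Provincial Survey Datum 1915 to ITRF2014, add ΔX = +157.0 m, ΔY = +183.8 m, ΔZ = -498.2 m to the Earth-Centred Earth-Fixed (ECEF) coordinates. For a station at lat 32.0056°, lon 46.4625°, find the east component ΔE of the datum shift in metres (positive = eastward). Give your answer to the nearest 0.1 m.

At φ = 32.0056°, λ = 46.4625°: sin φ = 0.530002, cos φ = 0.847996, sin λ = 0.724924, cos λ = 0.688829.
ΔE = −sin λ·ΔX + cos λ·ΔY = −(0.724924)·(157.0) + (0.688829)·(183.8) = 12.79 m.

ΔE = 12.8 m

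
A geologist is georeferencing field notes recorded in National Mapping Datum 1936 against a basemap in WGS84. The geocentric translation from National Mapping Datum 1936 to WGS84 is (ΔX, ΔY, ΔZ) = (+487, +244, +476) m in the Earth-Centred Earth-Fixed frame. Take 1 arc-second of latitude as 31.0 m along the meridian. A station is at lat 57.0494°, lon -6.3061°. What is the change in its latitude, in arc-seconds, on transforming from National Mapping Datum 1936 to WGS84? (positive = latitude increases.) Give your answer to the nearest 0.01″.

sin φ = 0.839140, cos φ = 0.543916, sin λ = -0.109840, cos λ = 0.993949.
North component: ΔN = −sin φ cos λ·ΔX − sin φ sin λ·ΔY + cos φ·ΔZ = −(0.839140)(0.993949)(487) − (0.839140)(-0.109840)(244) + (0.543916)(476) = -124.79 m.
1° of latitude spans 3600 × 31.00 = 111600 m, so Δφ = -124.79 / 111600 × 3600 = -4.026″.

Δφ = -4.03″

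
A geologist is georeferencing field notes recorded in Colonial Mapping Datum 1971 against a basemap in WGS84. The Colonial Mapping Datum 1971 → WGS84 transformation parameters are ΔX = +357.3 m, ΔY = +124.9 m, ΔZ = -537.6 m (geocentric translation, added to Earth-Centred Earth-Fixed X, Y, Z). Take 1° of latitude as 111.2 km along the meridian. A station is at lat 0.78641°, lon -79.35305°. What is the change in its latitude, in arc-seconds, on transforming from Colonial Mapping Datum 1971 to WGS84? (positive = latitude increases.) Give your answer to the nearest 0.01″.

Δφ = -17.38″

sin φ = 0.013725, cos φ = 0.999906, sin λ = -0.982784, cos λ = 0.184757.
North component: ΔN = −sin φ cos λ·ΔX − sin φ sin λ·ΔY + cos φ·ΔZ = −(0.013725)(0.184757)(357.3) − (0.013725)(-0.982784)(124.9) + (0.999906)(-537.6) = -536.77 m.
1° of latitude spans 111200 m, so Δφ = -536.77 / 111200 × 3600 = -17.377″.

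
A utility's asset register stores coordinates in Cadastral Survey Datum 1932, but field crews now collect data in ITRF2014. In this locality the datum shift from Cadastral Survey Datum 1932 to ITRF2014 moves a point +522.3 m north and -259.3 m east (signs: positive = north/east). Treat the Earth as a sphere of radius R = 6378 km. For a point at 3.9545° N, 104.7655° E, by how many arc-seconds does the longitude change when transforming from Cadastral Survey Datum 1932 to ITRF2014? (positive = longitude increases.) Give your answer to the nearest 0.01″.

Δλ = -8.41″

At latitude 3.9545°, cos φ = 0.997619.
One radian of longitude at latitude φ spans R cos φ, so Δλ = ΔE / (R cos φ) = -259.3 / (6378000 × 0.997619) = -4.0752e-05 rad = -8.406″.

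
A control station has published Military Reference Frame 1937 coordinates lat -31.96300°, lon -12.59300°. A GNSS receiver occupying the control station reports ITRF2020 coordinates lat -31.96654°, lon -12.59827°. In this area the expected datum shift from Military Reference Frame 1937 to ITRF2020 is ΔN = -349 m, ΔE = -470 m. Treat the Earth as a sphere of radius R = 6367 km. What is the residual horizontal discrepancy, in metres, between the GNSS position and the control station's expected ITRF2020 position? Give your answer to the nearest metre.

52 m

Observed coordinate differences: Δφ = -0.00354°, Δλ = -0.00527°.
Converting to metres (1° lat = 111125 m, cos φ = 0.848390): observed ΔN = -393.4 m, observed ΔE = -496.8 m.
Subtracting the expected shift leaves a residual of -393.4 − (-349) = -44.4 m north and -496.8 − (-470) = -26.8 m east.
Residual distance = √((-44.4)² + (-26.8)²) = 51.9 m.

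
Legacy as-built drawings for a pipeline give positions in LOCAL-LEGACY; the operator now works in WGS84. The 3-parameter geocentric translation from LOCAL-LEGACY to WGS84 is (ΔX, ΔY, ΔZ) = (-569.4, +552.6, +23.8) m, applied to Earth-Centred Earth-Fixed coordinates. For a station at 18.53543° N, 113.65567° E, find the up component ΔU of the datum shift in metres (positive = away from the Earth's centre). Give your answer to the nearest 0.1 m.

ΔU = 704.1 m

At φ = 18.53543°, λ = 113.65567°: sin φ = 0.317891, cos φ = 0.948127, sin λ = 0.915973, cos λ = -0.401239.
ΔU = cos φ cos λ·ΔX + cos φ sin λ·ΔY + sin φ·ΔZ = (0.948127)(-0.401239)(-569.4) + (0.948127)(0.915973)(552.6) + (0.317891)(23.8) = 704.09 m.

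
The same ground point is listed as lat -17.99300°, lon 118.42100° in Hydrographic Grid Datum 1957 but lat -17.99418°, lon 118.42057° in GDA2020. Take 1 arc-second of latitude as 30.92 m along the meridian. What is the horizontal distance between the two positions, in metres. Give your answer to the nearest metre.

139 m

Δφ = -17.99418° − -17.99300° = -0.00118°; Δλ = 118.42057° − 118.42100° = -0.00043°.
1° of latitude = 3600 × 30.92 = 111312 m.
ΔN = Δφ × 111312 = -131.3 m; ΔE = Δλ × 111312 × cos(-17.99300°) = -0.00043 × 111312 × 0.951094 = -45.5 m.
Distance = √(ΔE² + ΔN²) = √((-45.5)² + (-131.3)²) = 139.0 m.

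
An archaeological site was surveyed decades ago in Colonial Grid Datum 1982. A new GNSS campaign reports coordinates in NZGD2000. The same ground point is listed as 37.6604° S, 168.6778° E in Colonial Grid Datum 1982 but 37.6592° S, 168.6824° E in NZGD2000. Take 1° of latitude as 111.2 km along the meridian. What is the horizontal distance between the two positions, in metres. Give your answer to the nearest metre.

426 m

Δφ = -37.6592° − -37.6604° = +0.0012°; Δλ = 168.6824° − 168.6778° = +0.0046°.
ΔN = Δφ × 111200 = 133.4 m; ΔE = Δλ × 111200 × cos(-37.6604°) = +0.0046 × 111200 × 0.791646 = 404.9 m.
Distance = √(ΔE² + ΔN²) = √(404.9² + 133.4²) = 426.4 m.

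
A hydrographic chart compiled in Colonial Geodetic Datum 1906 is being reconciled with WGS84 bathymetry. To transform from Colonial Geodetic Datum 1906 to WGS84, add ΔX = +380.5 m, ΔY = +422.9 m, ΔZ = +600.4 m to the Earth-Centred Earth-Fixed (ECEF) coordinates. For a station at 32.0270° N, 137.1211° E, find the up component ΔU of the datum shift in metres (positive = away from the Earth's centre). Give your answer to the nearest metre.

ΔU = 326 m

The local up (radial) axis is (cos φ cos λ, cos φ sin λ, sin φ), giving ΔU = -236.390 + 243.965 + 318.403 = 325.98 m.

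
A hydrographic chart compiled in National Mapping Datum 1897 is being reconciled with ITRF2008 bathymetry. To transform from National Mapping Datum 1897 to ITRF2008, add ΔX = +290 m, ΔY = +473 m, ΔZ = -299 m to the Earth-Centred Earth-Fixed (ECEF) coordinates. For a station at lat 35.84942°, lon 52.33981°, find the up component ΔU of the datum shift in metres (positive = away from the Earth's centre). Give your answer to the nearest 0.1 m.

The local up (radial) axis is (cos φ cos λ, cos φ sin λ, sin φ), giving ΔU = 143.618 + 303.513 − 175.111 = 272.02 m.

ΔU = 272.0 m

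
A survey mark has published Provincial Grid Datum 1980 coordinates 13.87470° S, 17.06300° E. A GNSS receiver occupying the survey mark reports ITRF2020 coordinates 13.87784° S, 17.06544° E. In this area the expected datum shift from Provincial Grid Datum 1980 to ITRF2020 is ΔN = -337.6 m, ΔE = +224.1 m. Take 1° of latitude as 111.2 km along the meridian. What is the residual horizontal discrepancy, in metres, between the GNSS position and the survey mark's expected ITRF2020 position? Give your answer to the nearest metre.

Observed coordinate differences: Δφ = -0.00314°, Δλ = +0.00244°.
Converting to metres (1° lat = 111200 m, cos φ = 0.970822): observed ΔN = -349.2 m, observed ΔE = 263.4 m.
Subtracting the expected shift leaves a residual of -349.2 − (-337.6) = -11.6 m north and 263.4 − (224.1) = 39.3 m east.
Residual distance = √((-11.6)² + 39.3²) = 41.0 m.

41 m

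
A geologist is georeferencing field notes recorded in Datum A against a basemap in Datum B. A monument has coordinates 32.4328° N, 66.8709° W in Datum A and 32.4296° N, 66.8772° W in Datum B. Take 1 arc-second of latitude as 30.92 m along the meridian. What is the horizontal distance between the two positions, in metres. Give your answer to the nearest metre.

691 m

Δφ = 32.4296° − 32.4328° = -0.0032°; Δλ = -66.8772° − -66.8709° = -0.0063°.
1° of latitude = 3600 × 30.92 = 111312 m.
ΔN = Δφ × 111312 = -356.2 m; ΔE = Δλ × 111312 × cos(32.4328°) = -0.0063 × 111312 × 0.844021 = -591.9 m.
Distance = √(ΔE² + ΔN²) = √((-591.9)² + (-356.2)²) = 690.8 m.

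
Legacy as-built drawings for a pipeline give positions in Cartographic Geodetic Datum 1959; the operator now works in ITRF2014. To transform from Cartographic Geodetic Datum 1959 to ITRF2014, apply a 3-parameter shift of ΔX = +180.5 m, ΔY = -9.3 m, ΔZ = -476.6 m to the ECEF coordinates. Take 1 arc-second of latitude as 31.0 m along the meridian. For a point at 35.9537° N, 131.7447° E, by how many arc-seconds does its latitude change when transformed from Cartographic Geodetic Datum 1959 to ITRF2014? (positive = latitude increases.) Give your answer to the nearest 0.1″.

Δφ = -10.0″

sin φ = 0.587131, cos φ = 0.809492, sin λ = 0.746119, cos λ = -0.665813.
North component: ΔN = −sin φ cos λ·ΔX − sin φ sin λ·ΔY + cos φ·ΔZ = −(0.587131)(-0.665813)(180.5) − (0.587131)(0.746119)(-9.3) + (0.809492)(-476.6) = -311.17 m.
1° of latitude spans 3600 × 31.00 = 111600 m, so Δφ = -311.17 / 111600 × 3600 = -10.038″.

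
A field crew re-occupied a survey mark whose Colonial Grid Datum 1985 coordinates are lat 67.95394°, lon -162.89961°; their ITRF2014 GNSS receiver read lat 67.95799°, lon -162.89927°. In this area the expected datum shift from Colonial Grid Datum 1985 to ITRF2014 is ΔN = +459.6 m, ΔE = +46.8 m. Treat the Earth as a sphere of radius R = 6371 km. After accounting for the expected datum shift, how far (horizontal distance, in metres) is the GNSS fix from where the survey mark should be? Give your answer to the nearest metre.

34 m

Observed coordinate differences: Δφ = +0.00405°, Δλ = +0.00034°.
Converting to metres (1° lat = 111195 m, cos φ = 0.375352): observed ΔN = 450.3 m, observed ΔE = 14.2 m.
Subtracting the expected shift leaves a residual of 450.3 − (459.6) = -9.3 m north and 14.2 − (46.8) = -32.6 m east.
Residual distance = √((-9.3)² + (-32.6)²) = 33.9 m.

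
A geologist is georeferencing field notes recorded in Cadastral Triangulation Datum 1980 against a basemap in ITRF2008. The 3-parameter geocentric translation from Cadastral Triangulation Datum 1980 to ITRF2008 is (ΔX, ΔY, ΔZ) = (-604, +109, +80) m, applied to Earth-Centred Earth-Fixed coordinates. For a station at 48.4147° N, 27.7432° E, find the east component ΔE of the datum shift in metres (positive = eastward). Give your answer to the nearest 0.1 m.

ΔE = 377.6 m

The local east axis at (φ, λ) is (−sin λ, cos λ, 0), so ΔE = −sin(27.7432°)·(-604) + cos(27.7432°)·109 = 377.64 m.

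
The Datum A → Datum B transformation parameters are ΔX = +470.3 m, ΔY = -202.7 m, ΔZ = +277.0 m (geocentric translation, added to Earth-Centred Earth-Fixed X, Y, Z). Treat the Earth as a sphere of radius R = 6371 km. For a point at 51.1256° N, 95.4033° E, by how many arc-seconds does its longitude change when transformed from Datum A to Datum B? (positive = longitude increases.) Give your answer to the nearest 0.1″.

Δλ = -23.2″

sin φ = 0.778524, cos φ = 0.627615, sin λ = 0.995557, cos λ = -0.094166.
East component: ΔE = −sin λ·ΔX + cos λ·ΔY = −(0.995557)(470.3) + (-0.094166)(-202.7) = -449.12 m.
1° of latitude spans πR/180 = 111195 m; at latitude φ, 1° of longitude spans that × cos φ = 69787.6 m, so Δλ = -449.12 / 69787.6 × 3600 = -23.168″.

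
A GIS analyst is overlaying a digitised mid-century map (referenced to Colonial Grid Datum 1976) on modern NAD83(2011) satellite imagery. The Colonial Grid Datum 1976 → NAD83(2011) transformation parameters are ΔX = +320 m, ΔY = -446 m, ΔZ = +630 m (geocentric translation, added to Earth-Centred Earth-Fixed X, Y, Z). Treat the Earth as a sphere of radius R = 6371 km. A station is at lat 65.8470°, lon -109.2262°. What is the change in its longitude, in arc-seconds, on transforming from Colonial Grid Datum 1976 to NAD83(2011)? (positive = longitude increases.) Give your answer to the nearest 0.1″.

Δλ = 35.5″

sin φ = 0.912456, cos φ = 0.409175, sin λ = -0.944226, cos λ = -0.329298.
East component: ΔE = −sin λ·ΔX + cos λ·ΔY = −(-0.944226)(320) + (-0.329298)(-446) = 449.02 m.
1° of latitude spans πR/180 = 111195 m; at latitude φ, 1° of longitude spans that × cos φ = 45498.1 m, so Δλ = 449.02 / 45498.1 × 3600 = 35.528″.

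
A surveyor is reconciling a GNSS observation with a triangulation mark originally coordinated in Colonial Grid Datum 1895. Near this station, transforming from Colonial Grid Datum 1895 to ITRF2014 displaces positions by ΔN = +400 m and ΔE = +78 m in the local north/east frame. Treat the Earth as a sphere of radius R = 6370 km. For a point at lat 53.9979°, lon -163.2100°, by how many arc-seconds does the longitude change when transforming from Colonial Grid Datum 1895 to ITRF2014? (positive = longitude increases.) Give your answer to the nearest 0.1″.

Δλ = 4.3″

At latitude 53.9979°, cos φ = 0.587815.
One radian of longitude at latitude φ spans R cos φ, so Δλ = ΔE / (R cos φ) = 78.0 / (6370000 × 0.587815) = 2.0831e-05 rad = 4.297″.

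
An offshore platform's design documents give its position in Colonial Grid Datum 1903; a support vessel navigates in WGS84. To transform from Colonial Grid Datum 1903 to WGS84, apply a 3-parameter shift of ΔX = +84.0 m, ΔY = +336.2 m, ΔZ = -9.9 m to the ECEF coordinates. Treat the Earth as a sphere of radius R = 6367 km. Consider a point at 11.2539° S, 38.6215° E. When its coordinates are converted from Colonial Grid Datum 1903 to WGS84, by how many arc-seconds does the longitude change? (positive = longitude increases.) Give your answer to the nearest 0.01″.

Δλ = 6.94″

sin φ = -0.195157, cos φ = 0.980772, sin λ = 0.624173, cos λ = 0.781286.
East component: ΔE = −sin λ·ΔX + cos λ·ΔY = −(0.624173)(84.0) + (0.781286)(336.2) = 210.24 m.
1° of latitude spans πR/180 = 111125 m; at latitude φ, 1° of longitude spans that × cos φ = 108988.4 m, so Δλ = 210.24 / 108988.4 × 3600 = 6.944″.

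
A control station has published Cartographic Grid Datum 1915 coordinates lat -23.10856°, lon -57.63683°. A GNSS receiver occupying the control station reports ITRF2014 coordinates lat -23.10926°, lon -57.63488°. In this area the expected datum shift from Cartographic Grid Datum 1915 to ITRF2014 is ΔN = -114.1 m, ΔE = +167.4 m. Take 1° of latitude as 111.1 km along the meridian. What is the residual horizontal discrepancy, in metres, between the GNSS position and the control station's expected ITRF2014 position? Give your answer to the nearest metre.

48 m

Observed coordinate differences: Δφ = -0.00070°, Δλ = +0.00195°.
Converting to metres (1° lat = 111100 m, cos φ = 0.919763): observed ΔN = -77.8 m, observed ΔE = 199.3 m.
Subtracting the expected shift leaves a residual of -77.8 − (-114.1) = 36.3 m north and 199.3 − (167.4) = 31.9 m east.
Residual distance = √(36.3² + 31.9²) = 48.3 m.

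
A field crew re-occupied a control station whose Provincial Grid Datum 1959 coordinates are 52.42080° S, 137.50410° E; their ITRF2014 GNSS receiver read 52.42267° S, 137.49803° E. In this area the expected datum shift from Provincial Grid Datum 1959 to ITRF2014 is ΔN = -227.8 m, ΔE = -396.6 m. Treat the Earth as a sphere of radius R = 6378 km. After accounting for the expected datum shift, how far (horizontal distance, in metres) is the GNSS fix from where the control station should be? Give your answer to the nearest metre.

25 m

Observed coordinate differences: Δφ = -0.00187°, Δλ = -0.00607°.
Converting to metres (1° lat = 111317 m, cos φ = 0.609857): observed ΔN = -208.2 m, observed ΔE = -412.1 m.
Subtracting the expected shift leaves a residual of -208.2 − (-227.8) = 19.6 m north and -412.1 − (-396.6) = -15.5 m east.
Residual distance = √(19.6² + (-15.5)²) = 25.0 m.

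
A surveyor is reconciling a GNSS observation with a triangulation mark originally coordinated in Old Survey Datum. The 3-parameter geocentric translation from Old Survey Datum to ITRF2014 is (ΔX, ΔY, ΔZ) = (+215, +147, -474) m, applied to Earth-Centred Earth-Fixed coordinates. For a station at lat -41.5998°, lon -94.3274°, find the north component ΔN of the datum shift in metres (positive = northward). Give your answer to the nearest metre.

ΔN = -463 m

The local north axis is (−sin φ cos λ, −sin φ sin λ, cos φ), giving ΔN = -10.771 − 97.319 − 354.457 = -462.55 m.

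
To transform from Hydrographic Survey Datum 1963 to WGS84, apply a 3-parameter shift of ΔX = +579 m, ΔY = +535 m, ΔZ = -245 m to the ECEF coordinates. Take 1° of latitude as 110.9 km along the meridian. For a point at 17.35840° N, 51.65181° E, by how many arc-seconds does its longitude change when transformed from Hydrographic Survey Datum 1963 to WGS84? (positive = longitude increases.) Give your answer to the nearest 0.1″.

sin φ = 0.298348, cos φ = 0.954457, sin λ = 0.784255, cos λ = 0.620439.
East component: ΔE = −sin λ·ΔX + cos λ·ΔY = −(0.784255)(579) + (0.620439)(535) = -122.15 m.
1° of latitude spans 110900 m; at latitude φ, 1° of longitude spans that × cos φ = 105849.3 m, so Δλ = -122.15 / 105849.3 × 3600 = -4.154″.

Δλ = -4.2″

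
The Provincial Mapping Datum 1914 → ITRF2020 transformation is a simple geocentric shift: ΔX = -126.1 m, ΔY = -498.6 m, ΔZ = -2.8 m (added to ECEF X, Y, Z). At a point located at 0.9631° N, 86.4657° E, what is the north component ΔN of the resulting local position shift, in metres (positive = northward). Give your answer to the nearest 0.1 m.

ΔN = 5.7 m

The local north axis is (−sin φ cos λ, −sin φ sin λ, cos φ), giving ΔN = 0.131 + 8.365 − 2.800 = 5.70 m.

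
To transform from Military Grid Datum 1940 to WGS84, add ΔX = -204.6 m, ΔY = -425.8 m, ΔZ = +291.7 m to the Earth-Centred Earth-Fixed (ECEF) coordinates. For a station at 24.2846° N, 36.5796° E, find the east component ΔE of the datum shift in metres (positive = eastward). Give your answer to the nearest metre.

ΔE = -220 m

The local east axis at (φ, λ) is (−sin λ, cos λ, 0), so ΔE = −sin(36.5796°)·(-204.6) + cos(36.5796°)·(-425.8) = -220.00 m.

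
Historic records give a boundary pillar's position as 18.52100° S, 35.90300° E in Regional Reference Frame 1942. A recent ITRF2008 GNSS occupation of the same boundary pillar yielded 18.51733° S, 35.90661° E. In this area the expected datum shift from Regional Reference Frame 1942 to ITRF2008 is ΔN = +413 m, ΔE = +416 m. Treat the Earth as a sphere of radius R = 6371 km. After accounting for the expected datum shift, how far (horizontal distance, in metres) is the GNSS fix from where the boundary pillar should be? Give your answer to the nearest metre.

Observed coordinate differences: Δφ = +0.00367°, Δλ = +0.00361°.
Converting to metres (1° lat = 111195 m, cos φ = 0.948207): observed ΔN = 408.1 m, observed ΔE = 380.6 m.
Subtracting the expected shift leaves a residual of 408.1 − (413) = -4.9 m north and 380.6 − (416) = -35.4 m east.
Residual distance = √((-4.9)² + (-35.4)²) = 35.7 m.

36 m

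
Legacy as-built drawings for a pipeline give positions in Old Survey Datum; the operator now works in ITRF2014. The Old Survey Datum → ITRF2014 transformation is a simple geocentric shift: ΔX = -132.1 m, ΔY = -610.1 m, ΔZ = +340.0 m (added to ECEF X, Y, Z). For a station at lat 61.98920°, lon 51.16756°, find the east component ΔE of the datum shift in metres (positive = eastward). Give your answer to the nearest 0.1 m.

At φ = 61.98920°, λ = 51.16756°: sin φ = 0.882859, cos φ = 0.469638, sin λ = 0.778983, cos λ = 0.627045.
ΔE = −sin λ·ΔX + cos λ·ΔY = −(0.778983)·(-132.1) + (0.627045)·(-610.1) = -279.66 m.

ΔE = -279.7 m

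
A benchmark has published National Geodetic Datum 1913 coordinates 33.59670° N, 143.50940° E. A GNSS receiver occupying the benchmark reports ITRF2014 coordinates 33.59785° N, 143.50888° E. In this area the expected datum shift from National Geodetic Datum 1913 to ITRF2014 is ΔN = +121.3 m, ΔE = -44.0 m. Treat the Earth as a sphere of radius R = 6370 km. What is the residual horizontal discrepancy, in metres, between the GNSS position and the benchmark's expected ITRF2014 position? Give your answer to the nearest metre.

Observed coordinate differences: Δφ = +0.00115°, Δλ = -0.00052°.
Converting to metres (1° lat = 111177 m, cos φ = 0.832953): observed ΔN = 127.9 m, observed ΔE = -48.2 m.
Subtracting the expected shift leaves a residual of 127.9 − (121.3) = 6.6 m north and -48.2 − (-44.0) = -4.2 m east.
Residual distance = √(6.6² + (-4.2)²) = 7.8 m.

8 m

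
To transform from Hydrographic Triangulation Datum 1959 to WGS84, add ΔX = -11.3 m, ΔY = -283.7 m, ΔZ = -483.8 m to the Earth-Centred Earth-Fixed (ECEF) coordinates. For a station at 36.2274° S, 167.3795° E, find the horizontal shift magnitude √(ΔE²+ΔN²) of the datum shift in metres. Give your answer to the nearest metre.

505 m

At φ = -36.2274°, λ = 167.3795°: sin φ = -0.590992, cos φ = 0.806678, sin λ = 0.218492, cos λ = -0.975839.
ΔE = −sin λ·ΔX + cos λ·ΔY = −(0.218492)·(-11.3) + (-0.975839)·(-283.7) = 279.31 m.
ΔN = −sin φ cos λ·ΔX − sin φ sin λ·ΔY + cos φ·ΔZ = −(-0.590992)(-0.975839)(-11.3) − (-0.590992)(0.218492)(-283.7) + (0.806678)(-483.8) = -420.39 m.
Horizontal magnitude = √(ΔE² + ΔN²) = √(279.31² + (-420.39)²) = 504.72 m.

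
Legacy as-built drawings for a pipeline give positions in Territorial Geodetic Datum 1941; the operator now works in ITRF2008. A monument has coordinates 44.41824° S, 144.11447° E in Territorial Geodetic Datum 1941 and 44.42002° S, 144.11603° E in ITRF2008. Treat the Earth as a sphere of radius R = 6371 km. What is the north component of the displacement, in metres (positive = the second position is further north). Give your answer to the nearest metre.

Δφ = -44.42002° − -44.41824° = -0.00178°; Δλ = 144.11603° − 144.11447° = +0.00156°.
1° along a meridian = πR/180 = 111195 m.
ΔN = Δφ × 111195 = -197.9 m; ΔE = Δλ × 111195 × cos(-44.41824°) = +0.00156 × 111195 × 0.714250 = 123.9 m.

ΔN = -198 m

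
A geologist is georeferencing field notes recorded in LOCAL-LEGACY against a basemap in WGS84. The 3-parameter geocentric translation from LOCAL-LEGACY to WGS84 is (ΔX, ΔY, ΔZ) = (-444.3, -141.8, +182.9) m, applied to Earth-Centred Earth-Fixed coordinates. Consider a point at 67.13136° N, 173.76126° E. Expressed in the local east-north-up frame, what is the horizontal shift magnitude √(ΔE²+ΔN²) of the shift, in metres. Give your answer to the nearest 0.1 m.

373.2 m

The local east axis at (φ, λ) is (−sin λ, cos λ, 0), so ΔE = −sin(173.76126°)·(-444.3) + cos(173.76126°)·(-141.8) = 189.24 m.
The local north axis is (−sin φ cos λ, −sin φ sin λ, cos φ), giving ΔN = -406.953 + 14.198 + 71.079 = -321.68 m.
Horizontal magnitude = √(ΔE² + ΔN²) = √(189.24² + (-321.68)²) = 373.21 m.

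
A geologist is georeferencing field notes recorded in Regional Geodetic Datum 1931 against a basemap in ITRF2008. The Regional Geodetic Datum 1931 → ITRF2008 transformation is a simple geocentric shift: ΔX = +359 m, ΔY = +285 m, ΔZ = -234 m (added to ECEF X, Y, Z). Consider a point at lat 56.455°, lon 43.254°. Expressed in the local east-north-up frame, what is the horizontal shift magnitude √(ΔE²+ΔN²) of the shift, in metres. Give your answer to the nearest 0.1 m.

The local east axis at (φ, λ) is (−sin λ, cos λ, 0), so ΔE = −sin(43.254°)·359 + cos(43.254°)·285 = -38.43 m.
The local north axis is (−sin φ cos λ, −sin φ sin λ, cos φ), giving ΔN = -217.921 − 162.766 − 129.306 = -509.99 m.
Horizontal magnitude = √(ΔE² + ΔN²) = √((-38.43)² + (-509.99)²) = 511.44 m.

511.4 m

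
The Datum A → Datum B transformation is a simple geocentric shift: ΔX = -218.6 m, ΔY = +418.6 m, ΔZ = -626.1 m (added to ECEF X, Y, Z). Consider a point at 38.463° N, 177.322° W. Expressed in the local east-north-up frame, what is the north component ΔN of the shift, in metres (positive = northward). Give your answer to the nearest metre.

The local north axis is (−sin φ cos λ, −sin φ sin λ, cos φ), giving ΔN = -135.823 + 12.165 − 490.243 = -613.90 m.

ΔN = -614 m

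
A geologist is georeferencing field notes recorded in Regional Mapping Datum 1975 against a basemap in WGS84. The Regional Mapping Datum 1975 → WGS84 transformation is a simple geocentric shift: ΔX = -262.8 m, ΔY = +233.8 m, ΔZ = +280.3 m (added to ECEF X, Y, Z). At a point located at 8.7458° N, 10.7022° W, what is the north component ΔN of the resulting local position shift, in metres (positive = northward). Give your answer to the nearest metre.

The local north axis is (−sin φ cos λ, −sin φ sin λ, cos φ), giving ΔN = 39.264 + 6.602 + 277.041 = 322.91 m.

ΔN = 323 m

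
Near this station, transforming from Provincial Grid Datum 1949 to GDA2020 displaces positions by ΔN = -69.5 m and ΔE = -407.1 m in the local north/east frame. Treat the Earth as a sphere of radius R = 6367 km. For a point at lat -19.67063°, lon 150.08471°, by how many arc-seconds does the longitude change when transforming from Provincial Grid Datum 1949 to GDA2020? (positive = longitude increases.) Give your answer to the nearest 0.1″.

Δλ = -14.0″

At latitude -19.67063°, cos φ = 0.941643.
One radian of longitude at latitude φ spans R cos φ, so Δλ = ΔE / (R cos φ) = -407.1 / (6367000 × 0.941643) = -6.7902e-05 rad = -14.006″.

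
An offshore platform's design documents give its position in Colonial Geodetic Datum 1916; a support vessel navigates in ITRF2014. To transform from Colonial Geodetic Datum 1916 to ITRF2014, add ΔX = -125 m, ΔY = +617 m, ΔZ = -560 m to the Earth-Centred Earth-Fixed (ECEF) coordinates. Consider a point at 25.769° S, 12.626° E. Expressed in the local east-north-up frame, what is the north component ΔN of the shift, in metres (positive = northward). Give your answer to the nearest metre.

ΔN = -499 m

At φ = -25.769°, λ = 12.626°: sin φ = -0.434744, cos φ = 0.900554, sin λ = 0.218586, cos λ = 0.975818.
ΔN = −sin φ cos λ·ΔX − sin φ sin λ·ΔY + cos φ·ΔZ = −(-0.434744)(0.975818)(-125) − (-0.434744)(0.218586)(617) + (0.900554)(-560) = -498.71 m.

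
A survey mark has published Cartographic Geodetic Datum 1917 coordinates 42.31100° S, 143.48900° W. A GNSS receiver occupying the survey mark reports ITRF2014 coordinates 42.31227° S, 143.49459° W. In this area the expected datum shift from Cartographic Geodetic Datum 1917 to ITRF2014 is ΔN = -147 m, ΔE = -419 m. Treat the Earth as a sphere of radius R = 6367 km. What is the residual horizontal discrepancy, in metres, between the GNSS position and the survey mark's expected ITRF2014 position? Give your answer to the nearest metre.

Observed coordinate differences: Δφ = -0.00127°, Δλ = -0.00559°.
Converting to metres (1° lat = 111125 m, cos φ = 0.739502): observed ΔN = -141.1 m, observed ΔE = -459.4 m.
Subtracting the expected shift leaves a residual of -141.1 − (-147) = 5.9 m north and -459.4 − (-419) = -40.4 m east.
Residual distance = √(5.9² + (-40.4)²) = 40.8 m.

41 m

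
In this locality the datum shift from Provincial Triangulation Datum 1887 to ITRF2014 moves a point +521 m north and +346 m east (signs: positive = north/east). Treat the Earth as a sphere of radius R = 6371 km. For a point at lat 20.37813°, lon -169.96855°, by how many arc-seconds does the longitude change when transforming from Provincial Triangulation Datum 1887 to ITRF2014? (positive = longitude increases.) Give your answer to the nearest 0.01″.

Δλ = 11.95″

At latitude 20.37813°, cos φ = 0.937415.
One radian of longitude at latitude φ spans R cos φ, so Δλ = ΔE / (R cos φ) = 346.0 / (6371000 × 0.937415) = 5.7934e-05 rad = 11.950″.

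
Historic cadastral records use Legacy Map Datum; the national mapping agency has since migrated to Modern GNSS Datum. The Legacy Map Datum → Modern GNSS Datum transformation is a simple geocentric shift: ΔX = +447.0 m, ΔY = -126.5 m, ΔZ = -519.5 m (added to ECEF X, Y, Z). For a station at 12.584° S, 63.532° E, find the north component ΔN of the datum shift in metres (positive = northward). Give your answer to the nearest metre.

The local north axis is (−sin φ cos λ, −sin φ sin λ, cos φ), giving ΔN = 43.406 − 24.672 − 507.020 = -488.29 m.

ΔN = -488 m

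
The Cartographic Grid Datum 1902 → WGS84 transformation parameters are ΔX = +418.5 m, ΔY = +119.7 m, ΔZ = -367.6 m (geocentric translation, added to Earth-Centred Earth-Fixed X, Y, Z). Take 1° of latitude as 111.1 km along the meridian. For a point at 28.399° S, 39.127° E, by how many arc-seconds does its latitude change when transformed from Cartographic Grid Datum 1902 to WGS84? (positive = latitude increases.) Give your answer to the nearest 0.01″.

Δφ = -4.31″

sin φ = -0.475609, cos φ = 0.879657, sin λ = 0.631041, cos λ = 0.775749.
North component: ΔN = −sin φ cos λ·ΔX − sin φ sin λ·ΔY + cos φ·ΔZ = −(-0.475609)(0.775749)(418.5) − (-0.475609)(0.631041)(119.7) + (0.879657)(-367.6) = -133.03 m.
1° of latitude spans 111100 m, so Δφ = -133.03 / 111100 × 3600 = -4.311″.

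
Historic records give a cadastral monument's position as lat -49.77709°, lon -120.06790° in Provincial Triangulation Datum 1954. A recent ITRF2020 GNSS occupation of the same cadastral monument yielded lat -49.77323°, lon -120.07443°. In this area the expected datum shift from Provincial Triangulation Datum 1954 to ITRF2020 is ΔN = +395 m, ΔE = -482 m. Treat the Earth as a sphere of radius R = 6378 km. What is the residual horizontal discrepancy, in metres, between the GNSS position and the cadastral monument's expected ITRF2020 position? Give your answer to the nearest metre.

Observed coordinate differences: Δφ = +0.00386°, Δλ = -0.00653°.
Converting to metres (1° lat = 111317 m, cos φ = 0.645763): observed ΔN = 429.7 m, observed ΔE = -469.4 m.
Subtracting the expected shift leaves a residual of 429.7 − (395) = 34.7 m north and -469.4 − (-482) = 12.6 m east.
Residual distance = √(34.7² + 12.6²) = 36.9 m.

37 m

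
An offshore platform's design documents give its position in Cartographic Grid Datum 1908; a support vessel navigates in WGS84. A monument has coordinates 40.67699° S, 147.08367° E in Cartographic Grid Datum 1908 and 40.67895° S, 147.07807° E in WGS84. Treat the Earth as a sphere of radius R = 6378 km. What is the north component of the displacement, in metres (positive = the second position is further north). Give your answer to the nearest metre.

ΔN = -218 m

Δφ = -40.67895° − -40.67699° = -0.00196°; Δλ = 147.07807° − 147.08367° = -0.00560°.
1° along a meridian = πR/180 = 111317 m.
ΔN = Δφ × 111317 = -218.2 m; ΔE = Δλ × 111317 × cos(-40.67699°) = -0.00560 × 111317 × 0.758396 = -472.8 m.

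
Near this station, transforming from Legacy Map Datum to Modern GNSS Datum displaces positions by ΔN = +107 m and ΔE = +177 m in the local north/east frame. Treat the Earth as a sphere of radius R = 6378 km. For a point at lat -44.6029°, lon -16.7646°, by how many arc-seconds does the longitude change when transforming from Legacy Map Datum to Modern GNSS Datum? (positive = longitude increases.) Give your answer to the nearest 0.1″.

Δλ = 8.0″

At latitude -44.6029°, cos φ = 0.711991.
One radian of longitude at latitude φ spans R cos φ, so Δλ = ΔE / (R cos φ) = 177.0 / (6378000 × 0.711991) = 3.8978e-05 rad = 8.040″.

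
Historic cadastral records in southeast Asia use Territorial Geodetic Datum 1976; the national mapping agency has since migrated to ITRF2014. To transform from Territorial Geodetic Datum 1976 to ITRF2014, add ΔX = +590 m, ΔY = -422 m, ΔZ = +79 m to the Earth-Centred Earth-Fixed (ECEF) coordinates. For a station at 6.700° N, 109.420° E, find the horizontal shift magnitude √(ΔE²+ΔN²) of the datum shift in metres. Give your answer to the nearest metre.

At φ = 6.700°, λ = 109.420°: sin φ = 0.116671, cos φ = 0.993171, sin λ = 0.943107, cos λ = -0.332490.
ΔE = −sin λ·ΔX + cos λ·ΔY = −(0.943107)·(590) + (-0.332490)·(-422) = -416.12 m.
ΔN = −sin φ cos λ·ΔX − sin φ sin λ·ΔY + cos φ·ΔZ = −(0.116671)(-0.332490)(590) − (0.116671)(0.943107)(-422) + (0.993171)(79) = 147.78 m.
Horizontal magnitude = √(ΔE² + ΔN²) = √((-416.12)² + 147.78²) = 441.58 m.

442 m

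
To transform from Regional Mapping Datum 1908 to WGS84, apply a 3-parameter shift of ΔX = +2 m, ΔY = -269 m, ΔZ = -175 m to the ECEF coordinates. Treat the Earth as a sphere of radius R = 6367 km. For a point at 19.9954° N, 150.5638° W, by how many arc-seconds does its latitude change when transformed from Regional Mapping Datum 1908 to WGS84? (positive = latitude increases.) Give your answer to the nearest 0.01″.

Δφ = -6.77″

sin φ = 0.341945, cos φ = 0.939720, sin λ = -0.491454, cos λ = -0.870903.
North component: ΔN = −sin φ cos λ·ΔX − sin φ sin λ·ΔY + cos φ·ΔZ = −(0.341945)(-0.870903)(2) − (0.341945)(-0.491454)(-269) + (0.939720)(-175) = -209.06 m.
1° of latitude spans πR/180 = 111125 m, so Δφ = -209.06 / 111125 × 3600 = -6.773″.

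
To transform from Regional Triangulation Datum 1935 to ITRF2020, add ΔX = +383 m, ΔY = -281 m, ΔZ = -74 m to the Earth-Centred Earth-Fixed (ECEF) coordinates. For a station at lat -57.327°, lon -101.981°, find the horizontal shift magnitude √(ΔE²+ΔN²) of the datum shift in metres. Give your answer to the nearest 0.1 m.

450.5 m

The local east axis at (φ, λ) is (−sin λ, cos λ, 0), so ΔE = −sin(-101.981°)·383 + cos(-101.981°)·(-281) = 432.99 m.
The local north axis is (−sin φ cos λ, −sin φ sin λ, cos φ), giving ΔN = -66.925 + 231.383 − 39.948 = 124.51 m.
Horizontal magnitude = √(ΔE² + ΔN²) = √(432.99² + 124.51²) = 450.54 m.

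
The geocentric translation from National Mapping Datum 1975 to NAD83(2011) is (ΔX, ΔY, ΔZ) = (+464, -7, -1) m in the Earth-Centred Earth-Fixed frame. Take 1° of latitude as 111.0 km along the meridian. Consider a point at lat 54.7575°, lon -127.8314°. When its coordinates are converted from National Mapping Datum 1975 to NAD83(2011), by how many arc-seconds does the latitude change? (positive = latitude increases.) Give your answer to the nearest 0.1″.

sin φ = 0.816717, cos φ = 0.577038, sin λ = -0.789819, cos λ = -0.613340.
North component: ΔN = −sin φ cos λ·ΔX − sin φ sin λ·ΔY + cos φ·ΔZ = −(0.816717)(-0.613340)(464) − (0.816717)(-0.789819)(-7) + (0.577038)(-1) = 227.34 m.
1° of latitude spans 111000 m, so Δφ = 227.34 / 111000 × 3600 = 7.373″.

Δφ = 7.4″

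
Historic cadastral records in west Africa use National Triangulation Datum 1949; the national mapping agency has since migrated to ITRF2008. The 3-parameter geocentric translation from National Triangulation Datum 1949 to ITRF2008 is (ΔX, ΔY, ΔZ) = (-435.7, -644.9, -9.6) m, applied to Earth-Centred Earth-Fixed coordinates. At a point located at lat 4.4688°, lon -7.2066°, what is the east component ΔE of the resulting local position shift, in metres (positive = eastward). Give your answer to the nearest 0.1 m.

ΔE = -694.5 m

The local east axis at (φ, λ) is (−sin λ, cos λ, 0), so ΔE = −sin(-7.2066°)·(-435.7) + cos(-7.2066°)·(-644.9) = -694.46 m.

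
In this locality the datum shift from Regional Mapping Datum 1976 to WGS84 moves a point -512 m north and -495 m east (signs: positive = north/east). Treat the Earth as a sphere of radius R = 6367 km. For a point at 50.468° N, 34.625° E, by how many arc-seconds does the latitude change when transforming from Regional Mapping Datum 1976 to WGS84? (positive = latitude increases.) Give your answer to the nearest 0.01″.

Δφ = -16.59″

On a sphere of radius R, 1 rad of latitude = R, so Δφ = ΔN / R = -512.0 / 6367000 = -8.0415e-05 rad = -16.587″.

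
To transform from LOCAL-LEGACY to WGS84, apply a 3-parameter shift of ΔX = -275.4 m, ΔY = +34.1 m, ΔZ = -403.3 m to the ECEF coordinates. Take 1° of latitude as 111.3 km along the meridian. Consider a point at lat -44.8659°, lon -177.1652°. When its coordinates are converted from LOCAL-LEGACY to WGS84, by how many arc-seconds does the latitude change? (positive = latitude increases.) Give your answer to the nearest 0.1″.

sin φ = -0.705450, cos φ = 0.708760, sin λ = -0.049456, cos λ = -0.998776.
North component: ΔN = −sin φ cos λ·ΔX − sin φ sin λ·ΔY + cos φ·ΔZ = −(-0.705450)(-0.998776)(-275.4) − (-0.705450)(-0.049456)(34.1) + (0.708760)(-403.3) = -92.99 m.
1° of latitude spans 111300 m, so Δφ = -92.99 / 111300 × 3600 = -3.008″.

Δφ = -3.0″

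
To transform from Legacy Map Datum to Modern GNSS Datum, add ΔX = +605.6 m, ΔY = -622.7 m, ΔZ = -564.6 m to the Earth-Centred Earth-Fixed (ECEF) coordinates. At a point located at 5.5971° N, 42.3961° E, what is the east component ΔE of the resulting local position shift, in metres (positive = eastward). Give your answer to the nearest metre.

ΔE = -868 m

The local east axis at (φ, λ) is (−sin λ, cos λ, 0), so ΔE = −sin(42.3961°)·605.6 + cos(42.3961°)·(-622.7) = -868.19 m.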